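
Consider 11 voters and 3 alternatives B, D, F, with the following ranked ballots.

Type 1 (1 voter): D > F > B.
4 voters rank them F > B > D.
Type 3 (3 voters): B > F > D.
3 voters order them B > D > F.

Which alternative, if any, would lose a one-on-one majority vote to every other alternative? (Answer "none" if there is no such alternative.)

D

Pairwise majorities:
B vs D: B, 10–1.
B–F: B 6–5.
D vs F: 4 to 7, F.
D is beaten in every head-to-head and is the Condorcet loser.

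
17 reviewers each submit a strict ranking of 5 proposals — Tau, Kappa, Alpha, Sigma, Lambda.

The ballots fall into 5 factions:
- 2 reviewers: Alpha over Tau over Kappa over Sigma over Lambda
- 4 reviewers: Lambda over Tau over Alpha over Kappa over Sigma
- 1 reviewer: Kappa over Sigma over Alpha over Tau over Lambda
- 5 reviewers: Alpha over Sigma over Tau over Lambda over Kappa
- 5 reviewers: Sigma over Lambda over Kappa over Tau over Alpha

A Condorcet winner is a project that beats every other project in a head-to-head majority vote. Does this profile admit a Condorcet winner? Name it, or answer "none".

Head-to-head results (17 reviewers):
Tau vs Kappa: 2+4+5 = 11 for Tau, 6 for Kappa — Tau by 11–6.
Tau vs Alpha: Tau preferred on 4+5 = 9 ballots; Tau wins 9–8.
Tau vs Sigma: Tau preferred on 2+4 = 6 ballots; Sigma wins 11–6.
Tau vs Lambda: 2+1+5 = 8 for Tau, 9 for Lambda — Lambda by 9–8.
Kappa vs Alpha: Kappa preferred on 1+5 = 6 ballots; Alpha wins 11–6.
Kappa vs Sigma: Kappa is ranked higher on 2+4+1 = 7 ballots, Sigma on 10. Sigma wins 10–7.
Kappa vs Lambda: Kappa preferred on 2+1 = 3 ballots; Lambda wins 14–3.
Alpha vs Sigma: Alpha preferred on 2+4+5 = 11 ballots; Alpha wins 11–6.
Alpha vs Lambda: Alpha is ranked higher on 2+1+5 = 8 ballots, Lambda on 9. Lambda wins 9–8.
Sigma vs Lambda: 2+1+5+5 = 13 for Sigma, 4 for Lambda — Sigma by 13–4.
No project is unbeaten: Tau loses to Sigma; Kappa loses to Tau; Alpha loses to Tau; Sigma loses to Alpha; Lambda loses to Sigma. In particular Tau beats Alpha beats Sigma beats Tau is a majority cycle — no Condorcet winner exists.

none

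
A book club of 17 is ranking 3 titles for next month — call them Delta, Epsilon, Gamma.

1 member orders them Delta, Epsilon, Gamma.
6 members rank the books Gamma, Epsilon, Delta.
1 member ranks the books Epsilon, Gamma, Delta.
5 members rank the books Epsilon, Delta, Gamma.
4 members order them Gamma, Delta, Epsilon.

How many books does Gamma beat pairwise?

Gamma against each rival (17 members):
Gamma vs Delta: Gamma wins 11–6.
Gamma vs Epsilon: 6+4 = 10 for Gamma, 7 for Epsilon — Gamma by 10–7.
Gamma beats Delta, Epsilon — 2 pairwise wins.

2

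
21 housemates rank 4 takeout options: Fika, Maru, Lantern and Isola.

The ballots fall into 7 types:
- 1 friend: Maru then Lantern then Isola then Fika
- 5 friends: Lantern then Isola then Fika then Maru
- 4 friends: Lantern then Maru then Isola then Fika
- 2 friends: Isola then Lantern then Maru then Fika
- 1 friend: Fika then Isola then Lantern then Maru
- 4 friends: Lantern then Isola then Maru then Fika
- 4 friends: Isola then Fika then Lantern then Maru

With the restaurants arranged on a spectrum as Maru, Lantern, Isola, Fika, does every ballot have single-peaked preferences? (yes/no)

yes

Axis positions: Maru=1, Lantern=2, Isola=3, Fika=4.
Type 1 (peak Maru at position 1): ranking walks positions 1-2-3-4, expanding outward from the peak — single-peaked.
Type 2 (peak Lantern at position 2): ranking walks positions 2-3-4-1, expanding outward from the peak — single-peaked.
Type 3 (peak Lantern at position 2): ranking walks positions 2-1-3-4, expanding outward from the peak — single-peaked.
Type 4 (peak Isola at position 3): ranking walks positions 3-2-1-4, expanding outward from the peak — single-peaked.
Type 5 (peak Fika at position 4): ranking walks positions 4-3-2-1, expanding outward from the peak — single-peaked.
Type 6 (peak Lantern at position 2): ranking walks positions 2-3-1-4, expanding outward from the peak — single-peaked.
Type 7 (peak Isola at position 3): ranking walks positions 3-4-2-1, expanding outward from the peak — single-peaked.
Every ranking is single-peaked on this axis.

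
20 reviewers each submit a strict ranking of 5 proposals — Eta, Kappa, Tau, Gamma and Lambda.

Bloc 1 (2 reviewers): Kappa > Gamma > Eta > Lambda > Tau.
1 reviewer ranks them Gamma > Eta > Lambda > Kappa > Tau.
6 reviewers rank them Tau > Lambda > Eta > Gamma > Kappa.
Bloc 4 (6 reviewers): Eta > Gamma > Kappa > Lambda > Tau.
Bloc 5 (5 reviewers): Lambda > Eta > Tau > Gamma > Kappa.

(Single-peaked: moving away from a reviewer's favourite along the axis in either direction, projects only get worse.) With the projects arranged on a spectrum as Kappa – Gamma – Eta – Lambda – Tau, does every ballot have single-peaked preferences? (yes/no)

Axis positions: Kappa=1, Gamma=2, Eta=3, Lambda=4, Tau=5.
Bloc 1 (peak Kappa at position 1): ranking walks positions 1-2-3-4-5, expanding outward from the peak — single-peaked.
Bloc 2 (peak Gamma at position 2): ranking walks positions 2-3-4-1-5, expanding outward from the peak — single-peaked.
Bloc 3 (peak Tau at position 5): ranking walks positions 5-4-3-2-1, expanding outward from the peak — single-peaked.
Bloc 4 (peak Eta at position 3): ranking walks positions 3-2-1-4-5, expanding outward from the peak — single-peaked.
Bloc 5 (peak Lambda at position 4): ranking walks positions 4-3-5-2-1, expanding outward from the peak — single-peaked.
Every ranking is single-peaked on this axis.

yes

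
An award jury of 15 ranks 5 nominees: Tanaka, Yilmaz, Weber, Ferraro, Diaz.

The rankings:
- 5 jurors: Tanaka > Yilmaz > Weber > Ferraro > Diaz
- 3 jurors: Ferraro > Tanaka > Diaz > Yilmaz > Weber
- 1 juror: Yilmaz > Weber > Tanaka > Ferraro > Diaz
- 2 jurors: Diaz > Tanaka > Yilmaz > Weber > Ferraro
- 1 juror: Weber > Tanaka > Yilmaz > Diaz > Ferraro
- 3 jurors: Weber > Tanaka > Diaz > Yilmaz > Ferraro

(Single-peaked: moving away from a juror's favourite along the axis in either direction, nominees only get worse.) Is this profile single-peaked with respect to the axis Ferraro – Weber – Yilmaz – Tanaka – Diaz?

Axis positions: Ferraro=1, Weber=2, Yilmaz=3, Tanaka=4, Diaz=5.
Bloc 1 (peak Tanaka at position 4): ranking walks positions 4-3-2-1-5, expanding outward from the peak — single-peaked.
Bloc 2: ranking walks positions 1-4-5-3-2; Tanaka is ranked above Weber even though Weber lies between Tanaka and the peak Ferraro on the axis — preferences dip and rise again. Not single-peaked.
Bloc 3 (peak Yilmaz at position 3): ranking walks positions 3-2-4-1-5, expanding outward from the peak — single-peaked.
Bloc 4 (peak Diaz at position 5): ranking walks positions 5-4-3-2-1, expanding outward from the peak — single-peaked.
Bloc 5: ranking walks positions 2-4-3-5-1; Tanaka is ranked above Yilmaz even though Yilmaz lies between Tanaka and the peak Weber on the axis — preferences dip and rise again. Not single-peaked.
Bloc 6: ranking walks positions 2-4-5-3-1; Tanaka is ranked above Yilmaz even though Yilmaz lies between Tanaka and the peak Weber on the axis — preferences dip and rise again. Not single-peaked.
Bloc 2 violates single-peakedness, so the profile is not single-peaked on this axis.

no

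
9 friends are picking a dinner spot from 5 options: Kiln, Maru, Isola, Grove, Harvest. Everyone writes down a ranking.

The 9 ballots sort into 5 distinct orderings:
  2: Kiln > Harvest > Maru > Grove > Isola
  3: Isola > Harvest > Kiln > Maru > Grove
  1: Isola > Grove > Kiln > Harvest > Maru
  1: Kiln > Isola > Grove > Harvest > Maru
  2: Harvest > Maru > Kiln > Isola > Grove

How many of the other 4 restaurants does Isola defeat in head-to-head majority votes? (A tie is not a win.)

Isola against each rival (9 friends):
Isola vs Kiln: Kiln wins 5–4.
Isola vs Maru: 3+1+1 = 5 for Isola, 4 for Maru — Isola by 5–4.
Isola vs Grove: 3+1+1+2 = 7 for Isola, 2 for Grove — Isola by 7–2.
Isola vs Harvest: Isola is ranked higher on 3+1+1 = 5 ballots, Harvest on 4. Isola wins 5–4.
Isola beats Maru, Grove, Harvest; loses to Kiln — 3 pairwise wins.

3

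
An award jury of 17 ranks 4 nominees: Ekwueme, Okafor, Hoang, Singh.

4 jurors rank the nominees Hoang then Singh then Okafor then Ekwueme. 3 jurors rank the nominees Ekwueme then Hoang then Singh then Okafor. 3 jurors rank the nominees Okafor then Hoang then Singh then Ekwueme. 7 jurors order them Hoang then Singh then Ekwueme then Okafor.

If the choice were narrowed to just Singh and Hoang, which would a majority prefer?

No ballot ranks Singh above Hoang: 0.
Ballots ranking Hoang above Singh: 17 − 0 = 17.
Hoang wins the head-to-head 17–0.

Hoang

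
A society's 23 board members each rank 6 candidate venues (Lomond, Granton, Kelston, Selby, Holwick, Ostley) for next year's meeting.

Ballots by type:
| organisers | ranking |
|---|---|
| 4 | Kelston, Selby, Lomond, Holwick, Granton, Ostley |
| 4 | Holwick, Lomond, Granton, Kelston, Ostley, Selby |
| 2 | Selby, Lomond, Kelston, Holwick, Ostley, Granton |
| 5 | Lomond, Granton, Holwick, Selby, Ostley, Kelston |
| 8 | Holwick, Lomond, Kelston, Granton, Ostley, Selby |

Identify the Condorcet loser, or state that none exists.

Selby

Head-to-head results (23 organisers):
Lomond vs Granton: 4+4+2+5+8 = 23 for Lomond, 0 for Granton — Lomond by 23–0.
Lomond vs Kelston: Lomond, 19–4.
Lomond vs Selby: Lomond, 17–6.
Lomond vs Holwick: Lomond preferred on 4+2+5 = 11 ballots; Holwick wins 12–11.
Lomond vs Ostley: Lomond preferred on 4+4+2+5+8 = 23 ballots; Lomond wins 23–0.
Granton vs Kelston: Granton is ranked higher on 4+5 = 9 ballots, Kelston on 14. Kelston wins 14–9.
Granton vs Selby: Granton wins 17–6.
Granton vs Holwick: Holwick, 18–5.
Granton vs Ostley: Granton wins 21–2.
Kelston–Selby: Kelston 16–7.
Kelston vs Holwick: Holwick wins 17–6.
Kelston vs Ostley: Kelston is ranked higher on 4+4+2+8 = 18 ballots, Ostley on 5. Kelston wins 18–5.
Selby–Holwick: Holwick 17–6.
Selby vs Ostley: Ostley wins 12–11.
Holwick vs Ostley: Holwick wins 23–0.
Only Selby has no wins; Selby is the Condorcet loser.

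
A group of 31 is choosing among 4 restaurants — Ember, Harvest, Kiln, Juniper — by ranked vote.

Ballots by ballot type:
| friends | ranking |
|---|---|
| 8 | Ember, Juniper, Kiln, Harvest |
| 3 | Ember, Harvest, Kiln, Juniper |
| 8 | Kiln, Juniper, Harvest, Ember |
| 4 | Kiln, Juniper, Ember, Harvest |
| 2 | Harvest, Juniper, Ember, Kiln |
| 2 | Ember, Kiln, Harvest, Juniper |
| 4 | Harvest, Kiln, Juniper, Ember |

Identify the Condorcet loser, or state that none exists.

Pairwise majorities:
Ember vs Harvest: Ember wins 17–14.
Ember vs Kiln: Ember preferred on 8+3+2+2 = 15 ballots; Kiln wins 16–15.
Ember vs Juniper: Ember is ranked higher on 8+3+2 = 13 ballots, Juniper on 18. Juniper wins 18–13.
Harvest vs Kiln: Harvest preferred on 3+2+4 = 9 ballots; Kiln wins 22–9.
Harvest vs Juniper: Juniper wins 20–11.
Kiln vs Juniper: Kiln wins 21–10.
Harvest is beaten in every head-to-head and is the Condorcet loser.

Harvest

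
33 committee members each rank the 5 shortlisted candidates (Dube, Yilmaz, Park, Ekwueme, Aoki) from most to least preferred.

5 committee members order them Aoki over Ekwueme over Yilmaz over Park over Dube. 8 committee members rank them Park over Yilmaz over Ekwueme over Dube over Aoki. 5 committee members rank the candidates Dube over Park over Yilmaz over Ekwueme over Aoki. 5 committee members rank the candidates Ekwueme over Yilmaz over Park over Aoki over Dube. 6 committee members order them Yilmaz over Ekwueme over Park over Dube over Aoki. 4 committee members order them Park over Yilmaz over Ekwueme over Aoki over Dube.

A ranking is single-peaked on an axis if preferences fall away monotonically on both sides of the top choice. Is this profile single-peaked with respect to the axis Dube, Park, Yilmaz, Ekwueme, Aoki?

yes

Axis positions: Dube=1, Park=2, Yilmaz=3, Ekwueme=4, Aoki=5.
Type 1 (peak Aoki at position 5): ranking walks positions 5-4-3-2-1, expanding outward from the peak — single-peaked.
Type 2 (peak Park at position 2): ranking walks positions 2-3-4-1-5, expanding outward from the peak — single-peaked.
Type 3 (peak Dube at position 1): ranking walks positions 1-2-3-4-5, expanding outward from the peak — single-peaked.
Type 4 (peak Ekwueme at position 4): ranking walks positions 4-3-2-5-1, expanding outward from the peak — single-peaked.
Type 5 (peak Yilmaz at position 3): ranking walks positions 3-4-2-1-5, expanding outward from the peak — single-peaked.
Type 6 (peak Park at position 2): ranking walks positions 2-3-4-5-1, expanding outward from the peak — single-peaked.
Every ranking is single-peaked on this axis.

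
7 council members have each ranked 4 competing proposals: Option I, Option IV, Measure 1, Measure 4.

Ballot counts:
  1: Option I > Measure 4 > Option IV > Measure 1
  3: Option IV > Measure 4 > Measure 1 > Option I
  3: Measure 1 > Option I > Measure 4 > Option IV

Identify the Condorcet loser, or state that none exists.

none

Head-to-head results (7 council members):
Option I vs Option IV: 1+3 = 4 for Option I, 3 for Option IV — Option I by 4–3.
Option I vs Measure 1: Measure 1 wins 6–1.
Option I vs Measure 4: Option I, 4–3.
Option IV vs Measure 1: 4 to 3, Option IV.
Option IV vs Measure 4: 3 for Option IV, 4 for Measure 4 — Measure 4 by 4–3.
Measure 1 vs Measure 4: Measure 4 wins 4–3.
Every option wins at least one matchup (Option I beats Option IV; Option IV beats Measure 1; Measure 1 beats Option I; Measure 4 beats Option IV), so there is no Condorcet loser.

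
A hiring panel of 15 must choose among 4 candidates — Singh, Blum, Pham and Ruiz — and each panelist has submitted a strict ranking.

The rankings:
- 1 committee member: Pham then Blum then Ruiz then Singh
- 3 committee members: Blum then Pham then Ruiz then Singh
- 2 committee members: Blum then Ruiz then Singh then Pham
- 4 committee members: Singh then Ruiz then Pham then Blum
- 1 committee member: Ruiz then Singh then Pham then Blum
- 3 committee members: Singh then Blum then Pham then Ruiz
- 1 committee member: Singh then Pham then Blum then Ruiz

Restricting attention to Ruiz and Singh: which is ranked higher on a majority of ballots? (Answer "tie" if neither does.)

Singh

Ballots ranking Ruiz above Singh: 1 + 3 + 2 + 1 = 7.
Ballots ranking Singh above Ruiz: 15 − 7 = 8.
Singh wins the head-to-head 8–7.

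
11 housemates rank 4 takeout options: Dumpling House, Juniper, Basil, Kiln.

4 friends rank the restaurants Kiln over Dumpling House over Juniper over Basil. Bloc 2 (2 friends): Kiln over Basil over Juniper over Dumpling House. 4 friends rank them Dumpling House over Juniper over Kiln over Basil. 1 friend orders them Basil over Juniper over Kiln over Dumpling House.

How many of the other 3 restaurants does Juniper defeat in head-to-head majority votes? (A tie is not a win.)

1

Juniper against each rival (11 friends):
Juniper–Dumpling House: Dumpling House 8–3.
Juniper vs Basil: Juniper, 8–3.
Juniper vs Kiln: Juniper is ranked higher on 4+1 = 5 ballots, Kiln on 6. Kiln wins 6–5.
Juniper beats Basil; loses to Dumpling House, Kiln — 1 pairwise win.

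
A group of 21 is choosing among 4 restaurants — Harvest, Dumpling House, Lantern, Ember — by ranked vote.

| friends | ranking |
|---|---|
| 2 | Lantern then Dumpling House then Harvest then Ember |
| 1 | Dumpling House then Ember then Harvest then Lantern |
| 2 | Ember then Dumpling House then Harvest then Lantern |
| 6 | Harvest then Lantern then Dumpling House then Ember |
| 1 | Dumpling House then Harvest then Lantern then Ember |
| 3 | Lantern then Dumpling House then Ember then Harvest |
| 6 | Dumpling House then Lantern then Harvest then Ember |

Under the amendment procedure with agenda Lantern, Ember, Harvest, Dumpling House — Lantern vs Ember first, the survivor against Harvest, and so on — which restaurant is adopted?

Round 1: Lantern vs Ember — 18–3, Lantern advances.
Round 2: Lantern vs Harvest — 11–10, Lantern advances.
Round 3: Lantern vs Dumpling House — 11–10, Lantern advances.
The agenda winner is Lantern.

Lantern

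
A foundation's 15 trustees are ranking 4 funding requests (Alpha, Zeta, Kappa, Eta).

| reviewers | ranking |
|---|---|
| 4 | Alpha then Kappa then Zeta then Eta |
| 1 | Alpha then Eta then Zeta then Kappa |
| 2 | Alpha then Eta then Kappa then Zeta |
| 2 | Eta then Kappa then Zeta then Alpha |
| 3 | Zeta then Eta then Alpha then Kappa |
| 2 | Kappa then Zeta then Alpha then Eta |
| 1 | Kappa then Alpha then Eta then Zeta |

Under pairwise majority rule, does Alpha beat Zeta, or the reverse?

Ballots ranking Alpha above Zeta: 4 + 1 + 2 + 1 = 8.
Ballots ranking Zeta above Alpha: 15 − 8 = 7.
Alpha wins the head-to-head 8–7.

Alpha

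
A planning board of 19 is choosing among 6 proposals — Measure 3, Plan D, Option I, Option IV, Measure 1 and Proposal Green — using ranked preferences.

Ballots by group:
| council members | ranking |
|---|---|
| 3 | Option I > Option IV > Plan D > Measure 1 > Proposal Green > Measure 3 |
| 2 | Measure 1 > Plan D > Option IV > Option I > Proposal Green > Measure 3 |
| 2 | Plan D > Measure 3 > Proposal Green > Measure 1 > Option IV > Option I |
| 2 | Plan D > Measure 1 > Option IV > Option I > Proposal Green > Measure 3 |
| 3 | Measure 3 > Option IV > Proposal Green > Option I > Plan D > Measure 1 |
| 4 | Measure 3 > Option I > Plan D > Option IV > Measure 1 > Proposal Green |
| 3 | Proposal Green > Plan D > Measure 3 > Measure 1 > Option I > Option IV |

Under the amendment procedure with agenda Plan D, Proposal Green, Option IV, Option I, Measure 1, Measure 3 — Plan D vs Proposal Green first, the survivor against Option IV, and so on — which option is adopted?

Round 1: Plan D vs Proposal Green — 13–6, Plan D advances.
Round 2: Plan D vs Option IV — 13–6, Plan D advances.
Round 3: Plan D vs Option I — 9–10, Option I advances.
Round 4: Option I vs Measure 1 — 10–9, Option I advances.
Round 5: Option I vs Measure 3 — 7–12, Measure 3 advances.
Measure 3 survives the agenda.

Measure 3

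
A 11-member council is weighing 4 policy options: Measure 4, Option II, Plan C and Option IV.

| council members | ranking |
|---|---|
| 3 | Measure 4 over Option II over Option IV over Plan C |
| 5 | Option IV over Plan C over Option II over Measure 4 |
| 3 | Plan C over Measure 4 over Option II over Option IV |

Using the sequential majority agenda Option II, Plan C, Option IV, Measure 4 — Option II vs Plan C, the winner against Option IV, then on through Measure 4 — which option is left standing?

Round 1: Option II vs Plan C — 3–8, Plan C advances.
Round 2: Plan C vs Option IV — 3–8, Option IV advances.
Round 3: Option IV vs Measure 4 — 5–6, Measure 4 advances.
Measure 4 survives the agenda.

Measure 4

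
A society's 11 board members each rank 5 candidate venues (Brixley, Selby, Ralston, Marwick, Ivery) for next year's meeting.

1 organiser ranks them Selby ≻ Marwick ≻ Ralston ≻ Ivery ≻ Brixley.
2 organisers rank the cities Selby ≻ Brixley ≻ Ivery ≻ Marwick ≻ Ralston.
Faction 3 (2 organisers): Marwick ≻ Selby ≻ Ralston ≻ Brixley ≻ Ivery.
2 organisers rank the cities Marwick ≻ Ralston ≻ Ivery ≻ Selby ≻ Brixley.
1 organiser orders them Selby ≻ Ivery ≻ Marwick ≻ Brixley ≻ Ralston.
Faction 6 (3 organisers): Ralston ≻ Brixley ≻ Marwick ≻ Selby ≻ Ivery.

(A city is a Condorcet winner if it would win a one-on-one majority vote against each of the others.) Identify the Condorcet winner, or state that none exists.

Marwick

Pairwise majorities:
Brixley vs Selby: Selby, 8–3.
Brixley vs Ralston: Ralston wins 8–3.
Brixley–Marwick: Marwick 6–5.
Brixley–Ivery: Brixley 7–4.
Selby vs Ralston: Selby, 6–5.
Selby–Marwick: Marwick 7–4.
Selby–Ivery: Selby 9–2.
Ralston vs Marwick: Marwick wins 8–3.
Ralston–Ivery: Ralston 8–3.
Marwick–Ivery: Marwick 8–3.
Marwick defeats every rival head-to-head and is the Condorcet winner.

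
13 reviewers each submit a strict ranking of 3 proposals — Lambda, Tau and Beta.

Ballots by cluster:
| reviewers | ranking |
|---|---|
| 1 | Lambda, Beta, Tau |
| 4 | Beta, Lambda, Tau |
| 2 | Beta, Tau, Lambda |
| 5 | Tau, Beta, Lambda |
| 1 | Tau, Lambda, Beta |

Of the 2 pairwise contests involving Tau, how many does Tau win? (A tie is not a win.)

1

Tau against each rival (13 reviewers):
Tau vs Lambda: Tau is ranked higher on 2+5+1 = 8 ballots, Lambda on 5. Tau wins 8–5.
Tau vs Beta: 6 to 7, Beta.
Tau beats Lambda; loses to Beta — 1 pairwise win.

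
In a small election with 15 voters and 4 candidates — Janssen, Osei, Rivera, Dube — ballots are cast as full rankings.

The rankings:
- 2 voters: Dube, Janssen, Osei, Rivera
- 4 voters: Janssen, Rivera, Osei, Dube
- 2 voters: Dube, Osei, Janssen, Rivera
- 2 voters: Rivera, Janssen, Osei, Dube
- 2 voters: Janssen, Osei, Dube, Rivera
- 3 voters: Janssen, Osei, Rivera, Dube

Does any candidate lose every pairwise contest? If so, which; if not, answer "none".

Head-to-head results (15 voters):
Janssen vs Osei: 2+4+2+2+3 = 13 for Janssen, 2 for Osei — Janssen by 13–2.
Janssen vs Rivera: Janssen wins 13–2.
Janssen–Dube: Janssen 11–4.
Osei vs Rivera: 2+2+2+3 = 9 for Osei, 6 for Rivera — Osei by 9–6.
Osei vs Dube: Osei wins 11–4.
Rivera vs Dube: 9 to 6, Rivera.
Dube is beaten in every head-to-head and is the Condorcet loser.

Dube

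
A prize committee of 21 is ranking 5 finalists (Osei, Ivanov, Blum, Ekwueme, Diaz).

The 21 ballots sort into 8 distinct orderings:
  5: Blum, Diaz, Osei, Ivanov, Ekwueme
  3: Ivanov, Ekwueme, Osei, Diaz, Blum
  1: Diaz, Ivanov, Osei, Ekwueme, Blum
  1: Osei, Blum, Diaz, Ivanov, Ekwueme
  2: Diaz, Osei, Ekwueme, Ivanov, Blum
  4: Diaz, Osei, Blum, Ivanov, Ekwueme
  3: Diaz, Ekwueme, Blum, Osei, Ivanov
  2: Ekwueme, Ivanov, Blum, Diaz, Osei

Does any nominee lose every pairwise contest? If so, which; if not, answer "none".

none

Pairwise majorities:
Osei vs Ivanov: 5+1+2+4+3 = 15 for Osei, 6 for Ivanov — Osei by 15–6.
Osei–Blum: Osei 11–10.
Osei vs Ekwueme: Osei is ranked higher on 5+1+1+2+4 = 13 ballots, Ekwueme on 8. Osei wins 13–8.
Osei vs Diaz: Osei preferred on 3+1 = 4 ballots; Diaz wins 17–4.
Ivanov vs Blum: Blum wins 13–8.
Ivanov–Ekwueme: Ivanov 14–7.
Ivanov vs Diaz: 5 to 16, Diaz.
Blum vs Ekwueme: Blum preferred on 5+1+4 = 10 ballots; Ekwueme wins 11–10.
Blum vs Diaz: Diaz wins 13–8.
Ekwueme vs Diaz: Diaz, 16–5.
No nominee is winless: Osei beats Ivanov; Ivanov beats Ekwueme; Blum beats Ivanov; Ekwueme beats Blum; Diaz beats Osei. There is no Condorcet loser.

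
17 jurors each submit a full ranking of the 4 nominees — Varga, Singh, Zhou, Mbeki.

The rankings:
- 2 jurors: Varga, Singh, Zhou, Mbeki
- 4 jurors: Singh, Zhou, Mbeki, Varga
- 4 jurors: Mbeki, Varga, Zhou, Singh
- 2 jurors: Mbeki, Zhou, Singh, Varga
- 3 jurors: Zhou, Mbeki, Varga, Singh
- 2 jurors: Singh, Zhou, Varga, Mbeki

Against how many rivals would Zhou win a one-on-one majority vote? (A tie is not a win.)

Zhou against each rival (17 jurors):
Zhou–Varga: Zhou 11–6.
Zhou–Singh: Zhou 9–8.
Zhou vs Mbeki: 11 to 6, Zhou.
Zhou beats Varga, Singh, Mbeki — 3 pairwise wins.

3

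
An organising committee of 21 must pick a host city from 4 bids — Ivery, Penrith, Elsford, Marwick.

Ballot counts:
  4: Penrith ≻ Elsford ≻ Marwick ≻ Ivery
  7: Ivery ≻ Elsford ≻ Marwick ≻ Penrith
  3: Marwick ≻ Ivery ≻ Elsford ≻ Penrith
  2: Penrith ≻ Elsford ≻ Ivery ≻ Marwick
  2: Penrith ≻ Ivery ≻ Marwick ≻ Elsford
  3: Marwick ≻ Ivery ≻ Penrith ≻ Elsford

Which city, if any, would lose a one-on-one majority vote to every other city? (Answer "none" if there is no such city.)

none

Head-to-head results (21 organisers):
Ivery vs Penrith: Ivery wins 13–8.
Ivery vs Elsford: Ivery is ranked higher on 7+3+2+3 = 15 ballots, Elsford on 6. Ivery wins 15–6.
Ivery vs Marwick: 11 to 10, Ivery.
Penrith vs Elsford: Penrith, 11–10.
Penrith vs Marwick: 4+2+2 = 8 for Penrith, 13 for Marwick — Marwick by 13–8.
Elsford vs Marwick: Elsford, 13–8.
Every city wins at least one matchup (Ivery beats Penrith; Penrith beats Elsford; Elsford beats Marwick; Marwick beats Penrith), so there is no Condorcet loser.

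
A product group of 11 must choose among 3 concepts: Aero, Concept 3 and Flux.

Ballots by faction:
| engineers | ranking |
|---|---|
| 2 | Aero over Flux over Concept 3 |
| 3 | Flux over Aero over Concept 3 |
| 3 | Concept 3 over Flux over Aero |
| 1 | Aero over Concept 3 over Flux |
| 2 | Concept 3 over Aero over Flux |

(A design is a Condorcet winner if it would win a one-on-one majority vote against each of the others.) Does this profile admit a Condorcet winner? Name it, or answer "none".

Head-to-head results (11 engineers):
Aero vs Concept 3: Aero is ranked higher on 2+3+1 = 6 ballots, Concept 3 on 5. Aero wins 6–5.
Aero vs Flux: Aero is ranked higher on 2+1+2 = 5 ballots, Flux on 6. Flux wins 6–5.
Concept 3 vs Flux: Concept 3 wins 6–5.
Each design drops at least one matchup (Aero loses to Flux; Concept 3 loses to Aero; Flux loses to Concept 3); the cycle Aero → Concept 3 → Flux → Aero rules out a Condorcet winner.

none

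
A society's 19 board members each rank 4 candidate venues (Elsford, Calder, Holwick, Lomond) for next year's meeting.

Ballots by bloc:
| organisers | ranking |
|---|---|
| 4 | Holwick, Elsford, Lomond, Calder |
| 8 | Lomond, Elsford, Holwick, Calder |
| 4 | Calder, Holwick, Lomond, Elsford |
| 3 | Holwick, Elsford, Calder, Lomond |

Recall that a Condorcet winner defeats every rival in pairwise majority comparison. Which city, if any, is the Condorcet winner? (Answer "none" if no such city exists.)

Head-to-head results (19 organisers):
Elsford vs Calder: Elsford preferred on 4+8+3 = 15 ballots; Elsford wins 15–4.
Elsford vs Holwick: 8 for Elsford, 11 for Holwick — Holwick by 11–8.
Elsford vs Lomond: 7 to 12, Lomond.
Calder vs Holwick: 4 to 15, Holwick.
Calder vs Lomond: 7 to 12, Lomond.
Holwick vs Lomond: 11 to 8, Holwick.
Only Holwick has no losses; Holwick is the Condorcet winner.

Holwick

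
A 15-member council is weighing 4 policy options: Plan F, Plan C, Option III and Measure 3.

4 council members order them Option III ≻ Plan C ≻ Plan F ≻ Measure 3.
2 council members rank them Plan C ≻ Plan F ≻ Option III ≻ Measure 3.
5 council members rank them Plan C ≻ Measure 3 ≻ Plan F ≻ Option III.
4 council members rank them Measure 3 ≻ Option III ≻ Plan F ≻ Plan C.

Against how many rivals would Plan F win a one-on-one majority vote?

Plan F against each rival (15 council members):
Plan F vs Plan C: 4 to 11, Plan C.
Plan F vs Option III: Plan F is ranked higher on 2+5 = 7 ballots, Option III on 8. Option III wins 8–7.
Plan F vs Measure 3: Measure 3 wins 9–6.
Plan F beats no one; loses to Plan C, Option III, Measure 3 — 0 pairwise wins.

0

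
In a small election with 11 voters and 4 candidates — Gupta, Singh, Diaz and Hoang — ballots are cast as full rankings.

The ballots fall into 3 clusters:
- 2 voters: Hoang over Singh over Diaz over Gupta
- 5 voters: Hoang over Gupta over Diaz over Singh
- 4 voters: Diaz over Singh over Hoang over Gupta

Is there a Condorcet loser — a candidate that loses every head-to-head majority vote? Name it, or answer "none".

Pairwise majorities:
Gupta vs Singh: Gupta is ranked higher on 5 ballots, Singh on 6. Singh wins 6–5.
Gupta vs Diaz: Gupta is ranked higher on 5 ballots, Diaz on 6. Diaz wins 6–5.
Gupta vs Hoang: Hoang wins 11–0.
Singh vs Diaz: 2 for Singh, 9 for Diaz — Diaz by 9–2.
Singh vs Hoang: 4 for Singh, 7 for Hoang — Hoang by 7–4.
Diaz vs Hoang: Hoang, 7–4.
Gupta loses to every other candidate — it is the Condorcet loser.

Gupta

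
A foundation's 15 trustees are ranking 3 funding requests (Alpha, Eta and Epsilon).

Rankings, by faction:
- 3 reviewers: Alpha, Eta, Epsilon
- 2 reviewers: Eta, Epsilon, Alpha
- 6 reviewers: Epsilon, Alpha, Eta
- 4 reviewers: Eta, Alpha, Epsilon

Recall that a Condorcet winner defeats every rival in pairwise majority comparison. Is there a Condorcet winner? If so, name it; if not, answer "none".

none

Head-to-head results (15 reviewers):
Alpha vs Eta: 9 to 6, Alpha.
Alpha vs Epsilon: Alpha is ranked higher on 3+4 = 7 ballots, Epsilon on 8. Epsilon wins 8–7.
Eta vs Epsilon: Eta is ranked higher on 3+2+4 = 9 ballots, Epsilon on 6. Eta wins 9–6.
Every project loses at least once (Alpha loses to Epsilon; Eta loses to Alpha; Epsilon loses to Eta). The majority relation contains the cycle Alpha beats Eta beats Epsilon beats Alpha, so there is no Condorcet winner.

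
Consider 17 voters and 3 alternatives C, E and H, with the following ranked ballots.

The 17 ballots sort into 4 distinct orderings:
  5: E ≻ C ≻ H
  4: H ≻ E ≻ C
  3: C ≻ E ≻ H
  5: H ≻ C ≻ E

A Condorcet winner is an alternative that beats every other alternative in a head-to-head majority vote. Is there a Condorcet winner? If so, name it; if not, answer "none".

Check each pair by majority over 17 ballots:
C vs E: E, 9–8.
C vs H: H wins 9–8.
E vs H: H, 9–8.
H defeats every rival head-to-head and is the Condorcet winner.

H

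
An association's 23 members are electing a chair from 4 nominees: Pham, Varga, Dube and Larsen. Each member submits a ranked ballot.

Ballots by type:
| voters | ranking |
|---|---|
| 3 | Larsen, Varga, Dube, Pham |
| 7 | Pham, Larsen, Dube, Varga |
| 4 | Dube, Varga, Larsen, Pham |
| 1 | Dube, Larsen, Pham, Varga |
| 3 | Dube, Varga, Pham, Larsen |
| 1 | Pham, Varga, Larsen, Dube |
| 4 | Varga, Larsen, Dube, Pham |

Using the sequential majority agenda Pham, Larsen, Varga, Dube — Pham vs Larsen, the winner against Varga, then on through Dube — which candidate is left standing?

Dube

Round 1: Pham vs Larsen — 11–12, Larsen advances.
Round 2: Larsen vs Varga — 11–12, Varga advances.
Round 3: Varga vs Dube — 8–15, Dube advances.
The agenda winner is Dube.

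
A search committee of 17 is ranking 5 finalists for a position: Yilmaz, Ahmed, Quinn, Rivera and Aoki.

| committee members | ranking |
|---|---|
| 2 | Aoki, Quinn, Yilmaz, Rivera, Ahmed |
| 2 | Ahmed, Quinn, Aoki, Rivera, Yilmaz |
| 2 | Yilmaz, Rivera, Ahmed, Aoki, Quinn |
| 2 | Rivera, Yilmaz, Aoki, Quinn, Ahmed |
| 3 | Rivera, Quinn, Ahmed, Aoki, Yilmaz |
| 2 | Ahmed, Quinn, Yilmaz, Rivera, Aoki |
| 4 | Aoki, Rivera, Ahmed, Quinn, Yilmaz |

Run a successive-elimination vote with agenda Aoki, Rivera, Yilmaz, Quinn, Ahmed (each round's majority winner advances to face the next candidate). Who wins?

Round 1: Aoki vs Rivera — 8–9, Rivera advances.
Round 2: Rivera vs Yilmaz — 11–6, Rivera advances.
Round 3: Rivera vs Quinn — 11–6, Rivera advances.
Round 4: Rivera vs Ahmed — 13–4, Rivera advances.
Rivera survives the agenda.

Rivera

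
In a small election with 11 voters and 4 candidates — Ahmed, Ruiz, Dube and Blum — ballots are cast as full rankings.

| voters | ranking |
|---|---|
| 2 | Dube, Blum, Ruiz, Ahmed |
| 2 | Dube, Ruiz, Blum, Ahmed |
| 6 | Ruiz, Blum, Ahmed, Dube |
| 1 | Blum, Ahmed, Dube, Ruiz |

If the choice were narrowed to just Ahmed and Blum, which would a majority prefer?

No ballot ranks Ahmed above Blum: 0.
Ballots ranking Blum above Ahmed: 11 − 0 = 11.
Blum wins the head-to-head 11–0.

Blum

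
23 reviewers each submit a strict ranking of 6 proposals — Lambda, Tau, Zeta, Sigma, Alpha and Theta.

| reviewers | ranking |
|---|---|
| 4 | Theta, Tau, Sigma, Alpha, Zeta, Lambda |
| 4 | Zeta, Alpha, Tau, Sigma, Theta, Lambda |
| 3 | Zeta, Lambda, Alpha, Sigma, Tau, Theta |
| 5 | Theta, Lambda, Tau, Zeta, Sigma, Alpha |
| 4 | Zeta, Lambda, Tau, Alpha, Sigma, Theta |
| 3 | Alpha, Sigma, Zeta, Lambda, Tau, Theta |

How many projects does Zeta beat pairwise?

5

Zeta against each rival (23 reviewers):
Zeta vs Lambda: Zeta wins 18–5.
Zeta vs Tau: 4+3+4+3 = 14 for Zeta, 9 for Tau — Zeta by 14–9.
Zeta–Sigma: Zeta 16–7.
Zeta vs Alpha: Zeta wins 16–7.
Zeta vs Theta: Zeta is ranked higher on 4+3+4+3 = 14 ballots, Theta on 9. Zeta wins 14–9.
Zeta beats Lambda, Tau, Sigma, Alpha, Theta — 5 pairwise wins.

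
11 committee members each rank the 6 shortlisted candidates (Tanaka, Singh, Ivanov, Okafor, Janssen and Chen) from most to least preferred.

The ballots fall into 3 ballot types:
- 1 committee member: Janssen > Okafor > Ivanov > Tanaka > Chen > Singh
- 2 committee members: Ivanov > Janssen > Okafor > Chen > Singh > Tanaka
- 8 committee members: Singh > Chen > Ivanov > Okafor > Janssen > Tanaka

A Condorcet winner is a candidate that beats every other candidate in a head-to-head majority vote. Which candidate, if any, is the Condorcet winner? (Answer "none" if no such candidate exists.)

Pairwise majorities:
Tanaka vs Singh: Singh wins 10–1.
Tanaka vs Ivanov: Ivanov wins 11–0.
Tanaka vs Okafor: Okafor wins 11–0.
Tanaka vs Janssen: Janssen, 11–0.
Tanaka vs Chen: Chen, 10–1.
Singh–Ivanov: Singh 8–3.
Singh–Okafor: Singh 8–3.
Singh vs Janssen: Singh wins 8–3.
Singh vs Chen: Singh, 8–3.
Ivanov vs Okafor: Ivanov, 10–1.
Ivanov vs Janssen: Ivanov, 10–1.
Ivanov vs Chen: Chen wins 8–3.
Okafor vs Janssen: Okafor, 8–3.
Okafor vs Chen: Chen wins 8–3.
Janssen vs Chen: Chen, 8–3.
Singh wins every pairwise contest, so Singh is the Condorcet winner.

Singh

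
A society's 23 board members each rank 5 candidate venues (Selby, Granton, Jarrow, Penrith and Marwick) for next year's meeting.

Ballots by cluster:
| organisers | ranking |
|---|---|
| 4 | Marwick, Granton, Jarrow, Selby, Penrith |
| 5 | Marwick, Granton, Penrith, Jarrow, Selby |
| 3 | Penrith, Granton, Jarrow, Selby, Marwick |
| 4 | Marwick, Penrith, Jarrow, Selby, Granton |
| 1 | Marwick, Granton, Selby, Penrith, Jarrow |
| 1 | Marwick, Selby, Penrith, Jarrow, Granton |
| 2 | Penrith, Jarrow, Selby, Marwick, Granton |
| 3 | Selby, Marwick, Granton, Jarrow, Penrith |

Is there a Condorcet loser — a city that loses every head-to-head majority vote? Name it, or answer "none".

Selby

Pairwise majorities:
Selby vs Granton: 10 to 13, Granton.
Selby vs Jarrow: Selby preferred on 1+1+3 = 5 ballots; Jarrow wins 18–5.
Selby vs Penrith: Penrith, 14–9.
Selby vs Marwick: Selby preferred on 3+2+3 = 8 ballots; Marwick wins 15–8.
Granton vs Jarrow: 4+5+3+1+3 = 16 for Granton, 7 for Jarrow — Granton by 16–7.
Granton vs Penrith: Granton wins 13–10.
Granton vs Marwick: Granton preferred on 3 ballots; Marwick wins 20–3.
Jarrow vs Penrith: Penrith wins 16–7.
Jarrow vs Marwick: Marwick wins 18–5.
Penrith vs Marwick: Penrith preferred on 3+2 = 5 ballots; Marwick wins 18–5.
Only Selby has no wins; Selby is the Condorcet loser.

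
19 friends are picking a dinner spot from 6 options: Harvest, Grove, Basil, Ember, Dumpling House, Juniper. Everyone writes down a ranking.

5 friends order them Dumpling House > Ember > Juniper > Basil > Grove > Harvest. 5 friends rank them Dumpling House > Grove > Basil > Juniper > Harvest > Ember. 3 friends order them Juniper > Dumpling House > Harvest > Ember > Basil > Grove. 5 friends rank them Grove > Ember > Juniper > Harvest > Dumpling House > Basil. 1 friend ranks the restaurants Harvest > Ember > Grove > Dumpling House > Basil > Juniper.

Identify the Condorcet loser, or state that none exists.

Pairwise majorities:
Harvest vs Grove: Harvest preferred on 3+1 = 4 ballots; Grove wins 15–4.
Harvest vs Basil: Harvest preferred on 3+5+1 = 9 ballots; Basil wins 10–9.
Harvest vs Ember: Harvest is ranked higher on 5+3+1 = 9 ballots, Ember on 10. Ember wins 10–9.
Harvest vs Dumpling House: Dumpling House wins 13–6.
Harvest vs Juniper: Juniper, 18–1.
Grove vs Basil: Grove wins 11–8.
Grove vs Ember: Grove, 10–9.
Grove vs Dumpling House: Dumpling House wins 13–6.
Grove vs Juniper: Grove, 11–8.
Basil vs Ember: Basil is ranked higher on 5 ballots, Ember on 14. Ember wins 14–5.
Basil vs Dumpling House: Basil preferred on 0 ballots; Dumpling House wins 19–0.
Basil vs Juniper: Basil preferred on 5+1 = 6 ballots; Juniper wins 13–6.
Ember vs Dumpling House: Dumpling House, 13–6.
Ember vs Juniper: Ember wins 11–8.
Dumpling House vs Juniper: 5+5+1 = 11 for Dumpling House, 8 for Juniper — Dumpling House by 11–8.
Harvest is beaten in every head-to-head and is the Condorcet loser.

Harvest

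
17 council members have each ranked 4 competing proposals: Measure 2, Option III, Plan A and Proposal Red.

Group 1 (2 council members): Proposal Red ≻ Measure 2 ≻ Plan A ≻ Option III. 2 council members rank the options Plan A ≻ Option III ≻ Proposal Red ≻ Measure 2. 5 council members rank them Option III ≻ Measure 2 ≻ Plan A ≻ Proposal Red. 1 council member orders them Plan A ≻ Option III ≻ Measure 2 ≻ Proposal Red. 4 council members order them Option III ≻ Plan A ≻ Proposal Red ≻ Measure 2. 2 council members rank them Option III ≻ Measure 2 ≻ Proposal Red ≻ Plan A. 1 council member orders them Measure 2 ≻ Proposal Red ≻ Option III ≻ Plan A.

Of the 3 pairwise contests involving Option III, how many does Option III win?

3

Option III against each rival (17 council members):
Option III vs Measure 2: Option III preferred on 2+5+1+4+2 = 14 ballots; Option III wins 14–3.
Option III vs Plan A: 5+4+2+1 = 12 for Option III, 5 for Plan A — Option III by 12–5.
Option III vs Proposal Red: Option III wins 14–3.
Option III beats Measure 2, Plan A, Proposal Red — 3 pairwise wins.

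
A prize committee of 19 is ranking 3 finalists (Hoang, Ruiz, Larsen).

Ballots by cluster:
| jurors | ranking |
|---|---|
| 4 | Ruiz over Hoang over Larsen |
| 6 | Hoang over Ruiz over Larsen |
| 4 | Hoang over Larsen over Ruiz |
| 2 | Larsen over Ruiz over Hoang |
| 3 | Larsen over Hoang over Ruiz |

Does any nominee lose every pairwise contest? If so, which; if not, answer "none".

Pairwise majorities:
Hoang vs Ruiz: Hoang preferred on 6+4+3 = 13 ballots; Hoang wins 13–6.
Hoang vs Larsen: Hoang preferred on 4+6+4 = 14 ballots; Hoang wins 14–5.
Ruiz–Larsen: Ruiz 10–9.
Larsen loses to every other nominee — it is the Condorcet loser.

Larsen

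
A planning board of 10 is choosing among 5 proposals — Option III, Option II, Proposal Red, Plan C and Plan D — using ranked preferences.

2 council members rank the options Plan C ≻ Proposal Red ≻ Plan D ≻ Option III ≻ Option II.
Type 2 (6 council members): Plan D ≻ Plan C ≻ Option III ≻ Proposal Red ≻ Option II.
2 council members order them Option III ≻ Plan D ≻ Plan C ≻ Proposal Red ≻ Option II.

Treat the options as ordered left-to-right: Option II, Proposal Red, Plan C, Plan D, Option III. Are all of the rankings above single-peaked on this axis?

Axis positions: Option II=1, Proposal Red=2, Plan C=3, Plan D=4, Option III=5.
Type 1 (peak Plan C at position 3): ranking walks positions 3-2-4-5-1, expanding outward from the peak — single-peaked.
Type 2 (peak Plan D at position 4): ranking walks positions 4-3-5-2-1, expanding outward from the peak — single-peaked.
Type 3 (peak Option III at position 5): ranking walks positions 5-4-3-2-1, expanding outward from the peak — single-peaked.
Every ranking is single-peaked on this axis.

yes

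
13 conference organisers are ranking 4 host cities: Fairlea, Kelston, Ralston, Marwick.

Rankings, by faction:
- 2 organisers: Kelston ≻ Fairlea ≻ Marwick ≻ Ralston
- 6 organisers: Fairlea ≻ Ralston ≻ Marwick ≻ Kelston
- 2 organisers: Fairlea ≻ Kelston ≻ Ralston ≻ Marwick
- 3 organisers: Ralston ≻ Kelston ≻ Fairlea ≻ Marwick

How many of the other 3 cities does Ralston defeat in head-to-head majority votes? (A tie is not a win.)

2

Ralston against each rival (13 organisers):
Ralston vs Fairlea: Ralston preferred on 3 ballots; Fairlea wins 10–3.
Ralston vs Kelston: 6+3 = 9 for Ralston, 4 for Kelston — Ralston by 9–4.
Ralston vs Marwick: 11 to 2, Ralston.
Ralston beats Kelston, Marwick; loses to Fairlea — 2 pairwise wins.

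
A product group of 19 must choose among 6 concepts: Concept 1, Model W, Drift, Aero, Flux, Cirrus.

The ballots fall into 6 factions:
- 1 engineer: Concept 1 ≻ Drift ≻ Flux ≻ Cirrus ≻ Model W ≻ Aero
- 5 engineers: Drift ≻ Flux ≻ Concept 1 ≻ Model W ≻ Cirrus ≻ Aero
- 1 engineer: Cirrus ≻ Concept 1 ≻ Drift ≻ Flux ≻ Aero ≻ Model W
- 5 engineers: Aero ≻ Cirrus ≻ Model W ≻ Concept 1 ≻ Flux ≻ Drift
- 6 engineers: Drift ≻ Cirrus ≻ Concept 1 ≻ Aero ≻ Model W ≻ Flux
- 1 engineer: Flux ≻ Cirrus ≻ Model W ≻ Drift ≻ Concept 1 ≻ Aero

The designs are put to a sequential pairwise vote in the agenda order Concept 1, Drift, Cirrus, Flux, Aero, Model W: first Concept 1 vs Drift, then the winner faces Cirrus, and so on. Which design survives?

Round 1: Concept 1 vs Drift — 7–12, Drift advances.
Round 2: Drift vs Cirrus — 12–7, Drift advances.
Round 3: Drift vs Flux — 13–6, Drift advances.
Round 4: Drift vs Aero — 14–5, Drift advances.
Round 5: Drift vs Model W — 13–6, Drift advances.
The agenda winner is Drift.

Drift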